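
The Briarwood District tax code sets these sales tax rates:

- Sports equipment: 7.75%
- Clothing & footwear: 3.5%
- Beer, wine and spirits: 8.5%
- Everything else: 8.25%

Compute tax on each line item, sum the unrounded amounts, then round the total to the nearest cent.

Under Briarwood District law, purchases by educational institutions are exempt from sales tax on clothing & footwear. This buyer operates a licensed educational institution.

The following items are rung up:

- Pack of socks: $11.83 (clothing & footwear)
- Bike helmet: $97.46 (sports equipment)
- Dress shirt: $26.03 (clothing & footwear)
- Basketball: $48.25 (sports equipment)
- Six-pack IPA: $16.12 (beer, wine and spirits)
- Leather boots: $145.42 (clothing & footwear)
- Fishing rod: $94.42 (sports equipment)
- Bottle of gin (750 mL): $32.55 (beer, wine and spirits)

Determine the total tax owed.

Pack of socks $11.83: clothing & footwear, buyer-exempt → 0% → $0.00
Bike helmet $97.46: sports equipment → 7.75% → $7.55315
Dress shirt $26.03: clothing & footwear, buyer-exempt → 0% → $0.00
Basketball $48.25: sports equipment → 7.75% → $3.739375
Six-pack IPA $16.12: beer, wine and spirits → 8.5% → $1.3702
Leather boots $145.42: clothing & footwear, buyer-exempt → 0% → $0.00
Fishing rod $94.42: sports equipment → 7.75% → $7.31755
Bottle of gin (750 mL) $32.55: beer, wine and spirits → 8.5% → $2.76675
Unrounded tax sum = $22.747025 → $22.75

$22.75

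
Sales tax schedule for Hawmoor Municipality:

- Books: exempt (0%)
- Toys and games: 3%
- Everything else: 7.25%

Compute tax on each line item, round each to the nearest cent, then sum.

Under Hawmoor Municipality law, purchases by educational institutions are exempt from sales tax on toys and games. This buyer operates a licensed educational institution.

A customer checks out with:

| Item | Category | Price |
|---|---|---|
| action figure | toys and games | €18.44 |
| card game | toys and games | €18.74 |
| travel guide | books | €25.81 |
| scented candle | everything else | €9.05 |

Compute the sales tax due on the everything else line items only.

€0.66

Scented candle €9.05: everything else → 7.25% → €0.66
Tax on everything else = €0.66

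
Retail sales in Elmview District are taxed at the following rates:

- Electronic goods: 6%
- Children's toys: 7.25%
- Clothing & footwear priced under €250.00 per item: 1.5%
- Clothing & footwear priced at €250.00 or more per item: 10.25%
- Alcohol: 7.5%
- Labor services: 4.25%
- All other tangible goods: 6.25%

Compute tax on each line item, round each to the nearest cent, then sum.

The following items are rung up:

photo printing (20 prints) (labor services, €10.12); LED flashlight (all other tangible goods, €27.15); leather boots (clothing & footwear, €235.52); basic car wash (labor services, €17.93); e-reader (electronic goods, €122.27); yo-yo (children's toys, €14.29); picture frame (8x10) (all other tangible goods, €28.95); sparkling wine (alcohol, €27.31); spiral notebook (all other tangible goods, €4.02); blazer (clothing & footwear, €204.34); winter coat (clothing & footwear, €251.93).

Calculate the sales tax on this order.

Photo printing (20 prints) €10.12: labor services → 4.25% → €0.43
LED flashlight €27.15: all other tangible goods → 6.25% → €1.70
Leather boots €235.52: clothing & footwear, under €250.00 → 1.5% → €3.53
Basic car wash €17.93: labor services → 4.25% → €0.76
E-reader €122.27: electronic goods → 6% → €7.34
Yo-yo €14.29: children's toys → 7.25% → €1.04
Picture frame (8x10) €28.95: all other tangible goods → 6.25% → €1.81
Sparkling wine €27.31: alcohol → 7.5% → €2.05
Spiral notebook €4.02: all other tangible goods → 6.25% → €0.25
Blazer €204.34: clothing & footwear, under €250.00 → 1.5% → €3.07
Winter coat €251.93: clothing & footwear, €250.00 or more → 10.25% → €25.82
Total tax = €0.43 + €1.70 + €3.53 + €0.76 + €7.34 + €1.04 + €1.81 + €2.05 + €0.25 + €3.07 + €25.82 = €47.80

€47.80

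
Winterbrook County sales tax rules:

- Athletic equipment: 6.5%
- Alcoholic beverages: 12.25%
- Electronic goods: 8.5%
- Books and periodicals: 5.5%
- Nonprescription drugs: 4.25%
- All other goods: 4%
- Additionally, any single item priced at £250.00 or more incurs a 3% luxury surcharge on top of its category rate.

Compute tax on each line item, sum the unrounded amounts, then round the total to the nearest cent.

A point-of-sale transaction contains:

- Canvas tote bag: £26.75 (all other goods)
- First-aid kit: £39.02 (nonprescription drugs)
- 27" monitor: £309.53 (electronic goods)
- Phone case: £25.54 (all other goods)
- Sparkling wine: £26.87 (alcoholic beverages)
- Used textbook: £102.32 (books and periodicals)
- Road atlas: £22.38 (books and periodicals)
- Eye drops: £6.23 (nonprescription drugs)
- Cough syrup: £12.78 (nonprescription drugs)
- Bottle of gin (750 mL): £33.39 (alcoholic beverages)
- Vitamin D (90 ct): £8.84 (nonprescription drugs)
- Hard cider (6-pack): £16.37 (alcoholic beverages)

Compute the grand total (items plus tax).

£686.80

Canvas tote bag £26.75: all other goods → 4% → £1.07
First-aid kit £39.02: nonprescription drugs → 4.25% → £1.65835
27" monitor £309.53: electronic goods → 8.5% + 3% surcharge = 11.5% → £35.59595
Phone case £25.54: all other goods → 4% → £1.0216
Sparkling wine £26.87: alcoholic beverages → 12.25% → £3.291575
Used textbook £102.32: books and periodicals → 5.5% → £5.6276
Road atlas £22.38: books and periodicals → 5.5% → £1.2309
Eye drops £6.23: nonprescription drugs → 4.25% → £0.264775
Cough syrup £12.78: nonprescription drugs → 4.25% → £0.54315
Bottle of gin (750 mL) £33.39: alcoholic beverages → 12.25% → £4.090275
Vitamin D (90 ct) £8.84: nonprescription drugs → 4.25% → £0.3757
Hard cider (6-pack) £16.37: alcoholic beverages → 12.25% → £2.005325
Subtotal = £630.02; unrounded tax = £56.7752 → £56.78; total due = £686.80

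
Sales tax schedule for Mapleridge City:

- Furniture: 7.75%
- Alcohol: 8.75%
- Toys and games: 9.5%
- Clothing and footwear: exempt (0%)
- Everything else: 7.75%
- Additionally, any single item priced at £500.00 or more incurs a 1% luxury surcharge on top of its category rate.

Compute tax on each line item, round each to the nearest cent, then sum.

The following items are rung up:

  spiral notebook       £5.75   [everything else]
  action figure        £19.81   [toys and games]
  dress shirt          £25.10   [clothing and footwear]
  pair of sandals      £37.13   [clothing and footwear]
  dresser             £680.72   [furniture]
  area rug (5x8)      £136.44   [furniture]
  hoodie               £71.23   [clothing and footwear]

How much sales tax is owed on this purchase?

Spiral notebook £5.75: everything else → 7.75% → £0.45
Action figure £19.81: toys and games → 9.5% → £1.88
Dress shirt £25.10: clothing and footwear → 0% → £0.00
Pair of sandals £37.13: clothing and footwear → 0% → £0.00
Dresser £680.72: furniture → 7.75% + 1% surcharge = 8.75% → £59.56
Area rug (5x8) £136.44: furniture → 7.75% → £10.57
Hoodie £71.23: clothing and footwear → 0% → £0.00
Total tax = £0.45 + £1.88 + £59.56 + £10.57 = £72.46

£72.46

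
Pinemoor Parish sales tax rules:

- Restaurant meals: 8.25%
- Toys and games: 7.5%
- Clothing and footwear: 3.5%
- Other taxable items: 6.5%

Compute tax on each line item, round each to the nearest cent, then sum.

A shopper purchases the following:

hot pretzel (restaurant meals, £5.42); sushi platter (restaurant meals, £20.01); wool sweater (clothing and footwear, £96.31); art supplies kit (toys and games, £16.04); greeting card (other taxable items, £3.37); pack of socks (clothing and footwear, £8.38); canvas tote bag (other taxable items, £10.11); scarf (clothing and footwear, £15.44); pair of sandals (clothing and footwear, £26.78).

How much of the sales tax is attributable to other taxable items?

£0.88

Greeting card £3.37: other taxable items → 6.5% → £0.22
Canvas tote bag £10.11: other taxable items → 6.5% → £0.66
Tax on other taxable items = £0.22 + £0.66 = £0.88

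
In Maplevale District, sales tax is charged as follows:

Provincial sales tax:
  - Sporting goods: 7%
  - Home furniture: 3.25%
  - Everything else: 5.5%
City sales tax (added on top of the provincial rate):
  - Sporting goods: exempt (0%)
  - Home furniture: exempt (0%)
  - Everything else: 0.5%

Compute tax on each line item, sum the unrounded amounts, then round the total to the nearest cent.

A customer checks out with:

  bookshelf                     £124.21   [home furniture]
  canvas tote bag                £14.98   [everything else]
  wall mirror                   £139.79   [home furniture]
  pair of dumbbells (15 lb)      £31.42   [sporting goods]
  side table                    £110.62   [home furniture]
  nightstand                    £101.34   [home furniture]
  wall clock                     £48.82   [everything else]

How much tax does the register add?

Bookshelf £124.21: home furniture → 3.25% + 0% city = 3.25% → £4.036825
Canvas tote bag £14.98: everything else → 5.5% + 0.5% city = 6% → £0.8988
Wall mirror £139.79: home furniture → 3.25% + 0% city = 3.25% → £4.543175
Pair of dumbbells (15 lb) £31.42: sporting goods → 7% + 0% city = 7% → £2.1994
Side table £110.62: home furniture → 3.25% + 0% city = 3.25% → £3.59515
Nightstand £101.34: home furniture → 3.25% + 0% city = 3.25% → £3.29355
Wall clock £48.82: everything else → 5.5% + 0.5% city = 6% → £2.9292
Unrounded tax sum = £21.4961 → £21.50

£21.50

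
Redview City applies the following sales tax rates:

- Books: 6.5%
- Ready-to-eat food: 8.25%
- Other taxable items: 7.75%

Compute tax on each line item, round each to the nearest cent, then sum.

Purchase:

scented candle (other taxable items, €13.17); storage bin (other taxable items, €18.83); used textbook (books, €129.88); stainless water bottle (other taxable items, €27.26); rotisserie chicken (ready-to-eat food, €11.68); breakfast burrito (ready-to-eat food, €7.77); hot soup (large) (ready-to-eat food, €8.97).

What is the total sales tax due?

€15.37

Scented candle €13.17: other taxable items → 7.75% → €1.02
Storage bin €18.83: other taxable items → 7.75% → €1.46
Used textbook €129.88: books → 6.5% → €8.44
Stainless water bottle €27.26: other taxable items → 7.75% → €2.11
Rotisserie chicken €11.68: ready-to-eat food → 8.25% → €0.96
Breakfast burrito €7.77: ready-to-eat food → 8.25% → €0.64
Hot soup (large) €8.97: ready-to-eat food → 8.25% → €0.74
Total tax = €1.02 + €1.46 + €8.44 + €2.11 + €0.96 + €0.64 + €0.74 = €15.37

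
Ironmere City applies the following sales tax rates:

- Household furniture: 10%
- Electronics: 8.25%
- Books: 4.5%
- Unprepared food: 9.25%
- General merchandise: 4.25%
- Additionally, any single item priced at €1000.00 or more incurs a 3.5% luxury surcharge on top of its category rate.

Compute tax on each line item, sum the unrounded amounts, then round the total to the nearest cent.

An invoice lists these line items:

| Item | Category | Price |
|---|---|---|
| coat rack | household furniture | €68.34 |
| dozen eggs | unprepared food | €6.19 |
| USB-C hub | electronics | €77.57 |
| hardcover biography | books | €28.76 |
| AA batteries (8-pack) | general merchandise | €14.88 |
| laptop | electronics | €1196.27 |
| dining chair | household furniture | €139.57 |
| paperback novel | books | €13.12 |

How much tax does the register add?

Coat rack €68.34: household furniture → 10% → €6.834
Dozen eggs €6.19: unprepared food → 9.25% → €0.572575
USB-C hub €77.57: electronics → 8.25% → €6.399525
Hardcover biography €28.76: books → 4.5% → €1.2942
AA batteries (8-pack) €14.88: general merchandise → 4.25% → €0.6324
Laptop €1196.27: electronics → 8.25% + 3.5% surcharge = 11.75% → €140.561725
Dining chair €139.57: household furniture → 10% → €13.957
Paperback novel €13.12: books → 4.5% → €0.5904
Unrounded tax sum = €170.841825 → €170.84

€170.84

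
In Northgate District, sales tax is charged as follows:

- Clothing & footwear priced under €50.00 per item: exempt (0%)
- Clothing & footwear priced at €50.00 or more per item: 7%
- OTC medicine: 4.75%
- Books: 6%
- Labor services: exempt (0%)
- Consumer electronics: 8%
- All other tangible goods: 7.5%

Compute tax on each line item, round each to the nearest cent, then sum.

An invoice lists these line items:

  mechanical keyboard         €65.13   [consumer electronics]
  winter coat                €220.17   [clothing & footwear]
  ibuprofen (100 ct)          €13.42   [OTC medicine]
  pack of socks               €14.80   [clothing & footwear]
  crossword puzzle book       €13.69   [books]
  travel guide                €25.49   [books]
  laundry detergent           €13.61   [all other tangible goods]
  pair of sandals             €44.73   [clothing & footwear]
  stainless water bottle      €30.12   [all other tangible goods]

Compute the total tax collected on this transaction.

Mechanical keyboard €65.13: consumer electronics → 8% → €5.21
Winter coat €220.17: clothing & footwear, €50.00 or more → 7% → €15.41
Ibuprofen (100 ct) €13.42: OTC medicine → 4.75% → €0.64
Pack of socks €14.80: clothing & footwear, under €50.00 → 0% → €0.00
Crossword puzzle book €13.69: books → 6% → €0.82
Travel guide €25.49: books → 6% → €1.53
Laundry detergent €13.61: all other tangible goods → 7.5% → €1.02
Pair of sandals €44.73: clothing & footwear, under €50.00 → 0% → €0.00
Stainless water bottle €30.12: all other tangible goods → 7.5% → €2.26
Total tax = €5.21 + €15.41 + €0.64 + €0.82 + €1.53 + €1.02 + €2.26 = €26.89

€26.89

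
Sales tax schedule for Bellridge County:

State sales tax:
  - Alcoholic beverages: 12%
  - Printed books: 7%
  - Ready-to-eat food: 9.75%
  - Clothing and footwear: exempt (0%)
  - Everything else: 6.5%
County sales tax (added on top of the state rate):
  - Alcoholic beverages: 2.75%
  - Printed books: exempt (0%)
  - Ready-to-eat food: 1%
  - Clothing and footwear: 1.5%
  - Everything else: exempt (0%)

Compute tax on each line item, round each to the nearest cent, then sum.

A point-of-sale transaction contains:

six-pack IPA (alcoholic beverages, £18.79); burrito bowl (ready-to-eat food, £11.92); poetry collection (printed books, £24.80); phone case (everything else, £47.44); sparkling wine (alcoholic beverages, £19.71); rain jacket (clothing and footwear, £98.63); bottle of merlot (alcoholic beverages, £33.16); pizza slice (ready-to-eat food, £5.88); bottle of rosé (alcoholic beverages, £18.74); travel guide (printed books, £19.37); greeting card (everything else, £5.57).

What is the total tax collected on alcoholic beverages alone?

Six-pack IPA £18.79: alcoholic beverages → 12% + 2.75% county = 14.75% → £2.77
Sparkling wine £19.71: alcoholic beverages → 12% + 2.75% county = 14.75% → £2.91
Bottle of merlot £33.16: alcoholic beverages → 12% + 2.75% county = 14.75% → £4.89
Bottle of rosé £18.74: alcoholic beverages → 12% + 2.75% county = 14.75% → £2.76
Tax on alcoholic beverages = £2.77 + £2.91 + £4.89 + £2.76 = £13.33

£13.33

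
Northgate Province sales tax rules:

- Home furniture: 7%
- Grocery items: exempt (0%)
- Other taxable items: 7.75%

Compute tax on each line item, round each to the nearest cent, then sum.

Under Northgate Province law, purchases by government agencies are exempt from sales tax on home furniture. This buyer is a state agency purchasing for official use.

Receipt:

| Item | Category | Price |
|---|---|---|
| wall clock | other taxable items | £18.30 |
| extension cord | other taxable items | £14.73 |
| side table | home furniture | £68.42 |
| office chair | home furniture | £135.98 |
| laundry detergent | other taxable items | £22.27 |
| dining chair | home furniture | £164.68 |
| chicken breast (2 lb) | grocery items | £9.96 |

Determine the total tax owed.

Wall clock £18.30: other taxable items → 7.75% → £1.42
Extension cord £14.73: other taxable items → 7.75% → £1.14
Side table £68.42: home furniture, buyer-exempt → 0% → £0.00
Office chair £135.98: home furniture, buyer-exempt → 0% → £0.00
Laundry detergent £22.27: other taxable items → 7.75% → £1.73
Dining chair £164.68: home furniture, buyer-exempt → 0% → £0.00
Chicken breast (2 lb) £9.96: grocery items → 0% → £0.00
Total tax = £1.42 + £1.14 + £1.73 = £4.29

£4.29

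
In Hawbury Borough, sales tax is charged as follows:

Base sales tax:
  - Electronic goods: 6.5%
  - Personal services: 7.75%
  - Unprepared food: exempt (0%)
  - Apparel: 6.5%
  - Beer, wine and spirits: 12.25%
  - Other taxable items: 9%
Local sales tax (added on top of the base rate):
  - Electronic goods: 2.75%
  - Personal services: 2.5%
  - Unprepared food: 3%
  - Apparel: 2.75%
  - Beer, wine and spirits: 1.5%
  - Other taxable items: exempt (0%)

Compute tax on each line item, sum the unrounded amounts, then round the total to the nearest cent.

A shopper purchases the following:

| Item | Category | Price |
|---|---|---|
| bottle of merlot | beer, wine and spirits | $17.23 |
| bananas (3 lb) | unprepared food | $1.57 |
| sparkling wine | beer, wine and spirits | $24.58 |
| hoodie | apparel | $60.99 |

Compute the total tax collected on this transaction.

Bottle of merlot $17.23: beer, wine and spirits → 12.25% + 1.5% local = 13.75% → $2.369125
Bananas (3 lb) $1.57: unprepared food → 0% + 3% local = 3% → $0.0471
Sparkling wine $24.58: beer, wine and spirits → 12.25% + 1.5% local = 13.75% → $3.37975
Hoodie $60.99: apparel → 6.5% + 2.75% local = 9.25% → $5.641575
Unrounded tax sum = $11.43755 → $11.44

$11.44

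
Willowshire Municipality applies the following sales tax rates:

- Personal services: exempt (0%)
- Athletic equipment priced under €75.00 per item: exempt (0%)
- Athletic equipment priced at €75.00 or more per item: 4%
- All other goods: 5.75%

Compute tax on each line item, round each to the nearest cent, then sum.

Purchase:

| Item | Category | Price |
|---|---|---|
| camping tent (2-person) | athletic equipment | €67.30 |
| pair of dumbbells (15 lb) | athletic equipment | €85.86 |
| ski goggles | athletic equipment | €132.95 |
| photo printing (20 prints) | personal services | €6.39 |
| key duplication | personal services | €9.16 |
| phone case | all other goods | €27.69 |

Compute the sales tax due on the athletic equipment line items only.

Camping tent (2-person) €67.30: athletic equipment, under €75.00 → 0% → €0.00
Pair of dumbbells (15 lb) €85.86: athletic equipment, €75.00 or more → 4% → €3.43
Ski goggles €132.95: athletic equipment, €75.00 or more → 4% → €5.32
Tax on athletic equipment = €0.00 + €3.43 + €5.32 = €8.75

€8.75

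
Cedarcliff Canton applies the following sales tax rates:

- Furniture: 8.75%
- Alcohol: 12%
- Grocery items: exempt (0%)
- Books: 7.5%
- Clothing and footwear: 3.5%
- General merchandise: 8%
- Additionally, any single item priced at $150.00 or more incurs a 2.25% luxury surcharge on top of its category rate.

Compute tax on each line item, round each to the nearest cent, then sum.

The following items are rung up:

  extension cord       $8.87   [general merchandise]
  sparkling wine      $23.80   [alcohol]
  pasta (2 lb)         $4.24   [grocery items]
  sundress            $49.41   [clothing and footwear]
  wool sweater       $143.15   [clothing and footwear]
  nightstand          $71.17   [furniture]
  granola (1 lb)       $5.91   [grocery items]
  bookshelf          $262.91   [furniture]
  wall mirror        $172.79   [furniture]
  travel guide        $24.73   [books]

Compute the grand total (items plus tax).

$833.30

Extension cord $8.87: general merchandise → 8% → $0.71
Sparkling wine $23.80: alcohol → 12% → $2.86
Pasta (2 lb) $4.24: grocery items → 0% → $0.00
Sundress $49.41: clothing and footwear → 3.5% → $1.73
Wool sweater $143.15: clothing and footwear → 3.5% → $5.01
Nightstand $71.17: furniture → 8.75% → $6.23
Granola (1 lb) $5.91: grocery items → 0% → $0.00
Bookshelf $262.91: furniture → 8.75% + 2.25% surcharge = 11% → $28.92
Wall mirror $172.79: furniture → 8.75% + 2.25% surcharge = 11% → $19.01
Travel guide $24.73: books → 7.5% → $1.85
Subtotal = $766.98; tax = $66.32; total due = $833.30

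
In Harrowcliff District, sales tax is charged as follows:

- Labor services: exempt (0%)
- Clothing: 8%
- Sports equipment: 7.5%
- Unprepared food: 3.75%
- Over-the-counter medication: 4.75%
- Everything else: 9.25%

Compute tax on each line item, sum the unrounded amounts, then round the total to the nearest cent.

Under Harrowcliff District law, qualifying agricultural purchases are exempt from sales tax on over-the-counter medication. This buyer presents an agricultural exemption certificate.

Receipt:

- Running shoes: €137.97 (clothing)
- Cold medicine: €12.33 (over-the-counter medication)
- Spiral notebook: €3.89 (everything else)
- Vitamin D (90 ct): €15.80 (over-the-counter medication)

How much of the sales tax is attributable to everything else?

€0.36

Spiral notebook €3.89: everything else → 9.25% → €0.359825
Tax on everything else: unrounded sum = €0.359825 → €0.36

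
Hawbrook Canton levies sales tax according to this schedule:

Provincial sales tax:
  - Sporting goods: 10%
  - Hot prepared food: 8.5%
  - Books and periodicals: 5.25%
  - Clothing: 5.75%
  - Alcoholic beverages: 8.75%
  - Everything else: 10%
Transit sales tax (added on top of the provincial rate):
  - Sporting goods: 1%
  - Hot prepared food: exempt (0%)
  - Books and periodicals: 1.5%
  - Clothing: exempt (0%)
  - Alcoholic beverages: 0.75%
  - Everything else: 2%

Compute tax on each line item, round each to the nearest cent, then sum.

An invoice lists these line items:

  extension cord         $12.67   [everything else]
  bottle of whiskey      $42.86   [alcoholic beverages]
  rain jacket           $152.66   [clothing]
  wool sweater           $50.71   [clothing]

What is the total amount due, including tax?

$276.19

Extension cord $12.67: everything else → 10% + 2% transit = 12% → $1.52
Bottle of whiskey $42.86: alcoholic beverages → 8.75% + 0.75% transit = 9.5% → $4.07
Rain jacket $152.66: clothing → 5.75% + 0% transit = 5.75% → $8.78
Wool sweater $50.71: clothing → 5.75% + 0% transit = 5.75% → $2.92
Subtotal = $258.90; tax = $17.29; total due = $276.19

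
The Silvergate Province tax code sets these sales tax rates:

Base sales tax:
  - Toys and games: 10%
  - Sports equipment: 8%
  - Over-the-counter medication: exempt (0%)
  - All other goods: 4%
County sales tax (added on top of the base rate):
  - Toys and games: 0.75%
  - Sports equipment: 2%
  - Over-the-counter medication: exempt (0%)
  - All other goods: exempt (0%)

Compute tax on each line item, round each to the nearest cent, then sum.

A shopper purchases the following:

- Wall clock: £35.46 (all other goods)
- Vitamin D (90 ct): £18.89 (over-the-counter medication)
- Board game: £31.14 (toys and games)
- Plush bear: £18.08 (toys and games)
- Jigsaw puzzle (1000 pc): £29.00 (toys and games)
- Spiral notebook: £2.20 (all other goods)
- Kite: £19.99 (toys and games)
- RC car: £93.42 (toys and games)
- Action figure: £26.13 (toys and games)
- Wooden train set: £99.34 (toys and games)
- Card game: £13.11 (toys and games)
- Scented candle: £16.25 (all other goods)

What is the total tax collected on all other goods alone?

Wall clock £35.46: all other goods → 4% + 0% county = 4% → £1.42
Spiral notebook £2.20: all other goods → 4% + 0% county = 4% → £0.09
Scented candle £16.25: all other goods → 4% + 0% county = 4% → £0.65
Tax on all other goods = £1.42 + £0.09 + £0.65 = £2.16

£2.16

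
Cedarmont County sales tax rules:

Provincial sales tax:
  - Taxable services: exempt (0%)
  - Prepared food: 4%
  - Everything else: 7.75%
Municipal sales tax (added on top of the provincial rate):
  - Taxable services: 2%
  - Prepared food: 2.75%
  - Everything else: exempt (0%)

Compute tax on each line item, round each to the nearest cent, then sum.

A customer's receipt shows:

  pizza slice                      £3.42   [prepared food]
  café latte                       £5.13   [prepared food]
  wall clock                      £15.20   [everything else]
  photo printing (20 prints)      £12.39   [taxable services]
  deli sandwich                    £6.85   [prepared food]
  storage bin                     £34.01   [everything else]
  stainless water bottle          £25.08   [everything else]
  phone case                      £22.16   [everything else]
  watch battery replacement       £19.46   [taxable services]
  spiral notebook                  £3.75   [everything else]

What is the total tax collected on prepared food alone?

£1.04

Pizza slice £3.42: prepared food → 4% + 2.75% municipal = 6.75% → £0.23
Café latte £5.13: prepared food → 4% + 2.75% municipal = 6.75% → £0.35
Deli sandwich £6.85: prepared food → 4% + 2.75% municipal = 6.75% → £0.46
Tax on prepared food = £0.23 + £0.35 + £0.46 = £1.04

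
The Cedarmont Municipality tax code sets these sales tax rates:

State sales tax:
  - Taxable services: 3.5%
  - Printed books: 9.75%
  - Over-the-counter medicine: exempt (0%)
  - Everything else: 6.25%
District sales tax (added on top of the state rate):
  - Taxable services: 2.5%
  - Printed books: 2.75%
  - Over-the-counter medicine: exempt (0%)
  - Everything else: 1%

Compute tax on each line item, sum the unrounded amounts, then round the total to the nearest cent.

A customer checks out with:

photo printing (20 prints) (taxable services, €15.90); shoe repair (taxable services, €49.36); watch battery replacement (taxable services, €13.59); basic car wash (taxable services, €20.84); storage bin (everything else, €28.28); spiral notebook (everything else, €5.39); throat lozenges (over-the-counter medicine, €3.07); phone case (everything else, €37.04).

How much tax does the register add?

Photo printing (20 prints) €15.90: taxable services → 3.5% + 2.5% district = 6% → €0.954
Shoe repair €49.36: taxable services → 3.5% + 2.5% district = 6% → €2.9616
Watch battery replacement €13.59: taxable services → 3.5% + 2.5% district = 6% → €0.8154
Basic car wash €20.84: taxable services → 3.5% + 2.5% district = 6% → €1.2504
Storage bin €28.28: everything else → 6.25% + 1% district = 7.25% → €2.0503
Spiral notebook €5.39: everything else → 6.25% + 1% district = 7.25% → €0.390775
Throat lozenges €3.07: over-the-counter medicine → 0% + 0% district = 0% → €0.00
Phone case €37.04: everything else → 6.25% + 1% district = 7.25% → €2.6854
Unrounded tax sum = €11.107875 → €11.11

€11.11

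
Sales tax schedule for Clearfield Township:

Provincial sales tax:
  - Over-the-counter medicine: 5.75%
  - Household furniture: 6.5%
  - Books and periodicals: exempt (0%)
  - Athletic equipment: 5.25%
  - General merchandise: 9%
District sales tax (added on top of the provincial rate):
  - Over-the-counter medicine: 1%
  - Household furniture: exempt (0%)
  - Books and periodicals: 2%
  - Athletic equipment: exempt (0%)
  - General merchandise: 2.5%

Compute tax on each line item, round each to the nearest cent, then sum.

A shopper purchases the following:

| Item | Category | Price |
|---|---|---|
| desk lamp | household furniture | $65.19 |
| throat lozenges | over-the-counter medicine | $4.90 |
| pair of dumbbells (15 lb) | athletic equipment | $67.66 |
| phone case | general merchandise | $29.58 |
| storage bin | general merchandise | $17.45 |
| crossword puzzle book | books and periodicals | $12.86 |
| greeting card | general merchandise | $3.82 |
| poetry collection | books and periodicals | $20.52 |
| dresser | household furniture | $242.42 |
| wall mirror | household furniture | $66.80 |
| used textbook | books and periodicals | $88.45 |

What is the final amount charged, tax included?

Desk lamp $65.19: household furniture → 6.5% + 0% district = 6.5% → $4.24
Throat lozenges $4.90: over-the-counter medicine → 5.75% + 1% district = 6.75% → $0.33
Pair of dumbbells (15 lb) $67.66: athletic equipment → 5.25% + 0% district = 5.25% → $3.55
Phone case $29.58: general merchandise → 9% + 2.5% district = 11.5% → $3.40
Storage bin $17.45: general merchandise → 9% + 2.5% district = 11.5% → $2.01
Crossword puzzle book $12.86: books and periodicals → 0% + 2% district = 2% → $0.26
Greeting card $3.82: general merchandise → 9% + 2.5% district = 11.5% → $0.44
Poetry collection $20.52: books and periodicals → 0% + 2% district = 2% → $0.41
Dresser $242.42: household furniture → 6.5% + 0% district = 6.5% → $15.76
Wall mirror $66.80: household furniture → 6.5% + 0% district = 6.5% → $4.34
Used textbook $88.45: books and periodicals → 0% + 2% district = 2% → $1.77
Subtotal = $619.65; tax = $36.51; total due = $656.16

$656.16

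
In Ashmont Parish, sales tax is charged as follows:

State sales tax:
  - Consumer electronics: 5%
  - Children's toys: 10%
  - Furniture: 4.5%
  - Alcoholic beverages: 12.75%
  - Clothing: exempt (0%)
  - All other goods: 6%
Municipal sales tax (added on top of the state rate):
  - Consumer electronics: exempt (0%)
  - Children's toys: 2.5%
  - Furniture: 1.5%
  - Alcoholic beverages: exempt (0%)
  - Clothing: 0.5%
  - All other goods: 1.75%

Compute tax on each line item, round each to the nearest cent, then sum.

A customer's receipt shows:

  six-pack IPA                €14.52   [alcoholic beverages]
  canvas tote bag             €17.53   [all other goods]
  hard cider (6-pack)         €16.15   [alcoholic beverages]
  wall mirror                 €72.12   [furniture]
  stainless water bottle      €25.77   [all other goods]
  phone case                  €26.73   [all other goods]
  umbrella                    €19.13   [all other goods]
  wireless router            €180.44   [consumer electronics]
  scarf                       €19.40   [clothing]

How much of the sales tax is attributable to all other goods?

Canvas tote bag €17.53: all other goods → 6% + 1.75% municipal = 7.75% → €1.36
Stainless water bottle €25.77: all other goods → 6% + 1.75% municipal = 7.75% → €2.00
Phone case €26.73: all other goods → 6% + 1.75% municipal = 7.75% → €2.07
Umbrella €19.13: all other goods → 6% + 1.75% municipal = 7.75% → €1.48
Tax on all other goods = €1.36 + €2.00 + €2.07 + €1.48 = €6.91

€6.91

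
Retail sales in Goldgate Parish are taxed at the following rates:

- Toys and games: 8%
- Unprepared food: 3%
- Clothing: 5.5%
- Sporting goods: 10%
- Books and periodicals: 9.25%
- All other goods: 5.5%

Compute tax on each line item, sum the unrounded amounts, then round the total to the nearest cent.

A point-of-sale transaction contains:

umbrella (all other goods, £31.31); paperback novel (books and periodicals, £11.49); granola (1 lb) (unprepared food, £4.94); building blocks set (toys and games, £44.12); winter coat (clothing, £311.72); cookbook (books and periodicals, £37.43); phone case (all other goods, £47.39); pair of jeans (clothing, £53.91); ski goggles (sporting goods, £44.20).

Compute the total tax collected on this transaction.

£37.06

Umbrella £31.31: all other goods → 5.5% → £1.72205
Paperback novel £11.49: books and periodicals → 9.25% → £1.062825
Granola (1 lb) £4.94: unprepared food → 3% → £0.1482
Building blocks set £44.12: toys and games → 8% → £3.5296
Winter coat £311.72: clothing → 5.5% → £17.1446
Cookbook £37.43: books and periodicals → 9.25% → £3.462275
Phone case £47.39: all other goods → 5.5% → £2.60645
Pair of jeans £53.91: clothing → 5.5% → £2.96505
Ski goggles £44.20: sporting goods → 10% → £4.42
Unrounded tax sum = £37.06105 → £37.06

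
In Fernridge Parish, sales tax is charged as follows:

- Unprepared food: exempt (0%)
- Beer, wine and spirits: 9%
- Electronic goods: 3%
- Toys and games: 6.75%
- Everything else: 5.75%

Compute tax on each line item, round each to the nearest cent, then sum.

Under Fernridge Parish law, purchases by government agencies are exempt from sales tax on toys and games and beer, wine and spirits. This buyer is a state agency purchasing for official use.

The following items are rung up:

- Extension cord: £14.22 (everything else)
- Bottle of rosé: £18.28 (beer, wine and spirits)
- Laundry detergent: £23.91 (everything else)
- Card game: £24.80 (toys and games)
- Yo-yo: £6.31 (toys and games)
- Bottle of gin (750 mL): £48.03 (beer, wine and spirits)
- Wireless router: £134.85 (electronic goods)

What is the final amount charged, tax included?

£276.64

Extension cord £14.22: everything else → 5.75% → £0.82
Bottle of rosé £18.28: beer, wine and spirits, buyer-exempt → 0% → £0.00
Laundry detergent £23.91: everything else → 5.75% → £1.37
Card game £24.80: toys and games, buyer-exempt → 0% → £0.00
Yo-yo £6.31: toys and games, buyer-exempt → 0% → £0.00
Bottle of gin (750 mL) £48.03: beer, wine and spirits, buyer-exempt → 0% → £0.00
Wireless router £134.85: electronic goods → 3% → £4.05
Subtotal = £270.40; tax = £6.24; total due = £276.64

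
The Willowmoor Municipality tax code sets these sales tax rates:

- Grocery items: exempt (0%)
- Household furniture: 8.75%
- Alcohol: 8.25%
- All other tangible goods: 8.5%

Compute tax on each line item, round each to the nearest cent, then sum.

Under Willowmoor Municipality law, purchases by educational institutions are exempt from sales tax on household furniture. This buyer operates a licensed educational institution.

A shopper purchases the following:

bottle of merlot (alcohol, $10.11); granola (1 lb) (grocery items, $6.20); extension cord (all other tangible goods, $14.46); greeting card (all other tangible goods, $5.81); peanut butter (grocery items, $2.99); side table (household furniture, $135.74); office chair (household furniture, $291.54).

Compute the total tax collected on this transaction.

Bottle of merlot $10.11: alcohol → 8.25% → $0.83
Granola (1 lb) $6.20: grocery items → 0% → $0.00
Extension cord $14.46: all other tangible goods → 8.5% → $1.23
Greeting card $5.81: all other tangible goods → 8.5% → $0.49
Peanut butter $2.99: grocery items → 0% → $0.00
Side table $135.74: household furniture, buyer-exempt → 0% → $0.00
Office chair $291.54: household furniture, buyer-exempt → 0% → $0.00
Total tax = $0.83 + $1.23 + $0.49 = $2.55

$2.55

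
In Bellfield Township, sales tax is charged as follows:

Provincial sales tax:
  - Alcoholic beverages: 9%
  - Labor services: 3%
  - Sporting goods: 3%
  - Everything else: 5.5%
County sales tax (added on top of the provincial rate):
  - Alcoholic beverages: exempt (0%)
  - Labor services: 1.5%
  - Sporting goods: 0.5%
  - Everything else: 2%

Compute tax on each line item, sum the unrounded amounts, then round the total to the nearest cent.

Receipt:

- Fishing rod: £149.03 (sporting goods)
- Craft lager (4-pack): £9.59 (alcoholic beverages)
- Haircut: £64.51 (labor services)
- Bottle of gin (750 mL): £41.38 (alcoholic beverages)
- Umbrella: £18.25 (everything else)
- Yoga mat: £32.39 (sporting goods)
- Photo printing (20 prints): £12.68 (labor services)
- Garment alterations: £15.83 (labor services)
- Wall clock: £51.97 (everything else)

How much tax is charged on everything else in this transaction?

Umbrella £18.25: everything else → 5.5% + 2% county = 7.5% → £1.36875
Wall clock £51.97: everything else → 5.5% + 2% county = 7.5% → £3.89775
Tax on everything else: unrounded sum = £5.2665 → £5.27

£5.27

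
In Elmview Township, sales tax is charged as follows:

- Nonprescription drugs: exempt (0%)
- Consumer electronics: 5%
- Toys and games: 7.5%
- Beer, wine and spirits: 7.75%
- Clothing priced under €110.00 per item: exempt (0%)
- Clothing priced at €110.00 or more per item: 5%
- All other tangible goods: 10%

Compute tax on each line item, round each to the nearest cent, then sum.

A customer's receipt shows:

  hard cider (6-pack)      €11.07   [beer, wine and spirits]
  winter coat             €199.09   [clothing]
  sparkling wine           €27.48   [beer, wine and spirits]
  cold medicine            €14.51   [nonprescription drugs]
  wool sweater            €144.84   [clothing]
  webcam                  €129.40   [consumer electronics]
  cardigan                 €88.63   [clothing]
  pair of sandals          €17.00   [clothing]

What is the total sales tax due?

Hard cider (6-pack) €11.07: beer, wine and spirits → 7.75% → €0.86
Winter coat €199.09: clothing, €110.00 or more → 5% → €9.95
Sparkling wine €27.48: beer, wine and spirits → 7.75% → €2.13
Cold medicine €14.51: nonprescription drugs → 0% → €0.00
Wool sweater €144.84: clothing, €110.00 or more → 5% → €7.24
Webcam €129.40: consumer electronics → 5% → €6.47
Cardigan €88.63: clothing, under €110.00 → 0% → €0.00
Pair of sandals €17.00: clothing, under €110.00 → 0% → €0.00
Total tax = €0.86 + €9.95 + €2.13 + €7.24 + €6.47 = €26.65

€26.65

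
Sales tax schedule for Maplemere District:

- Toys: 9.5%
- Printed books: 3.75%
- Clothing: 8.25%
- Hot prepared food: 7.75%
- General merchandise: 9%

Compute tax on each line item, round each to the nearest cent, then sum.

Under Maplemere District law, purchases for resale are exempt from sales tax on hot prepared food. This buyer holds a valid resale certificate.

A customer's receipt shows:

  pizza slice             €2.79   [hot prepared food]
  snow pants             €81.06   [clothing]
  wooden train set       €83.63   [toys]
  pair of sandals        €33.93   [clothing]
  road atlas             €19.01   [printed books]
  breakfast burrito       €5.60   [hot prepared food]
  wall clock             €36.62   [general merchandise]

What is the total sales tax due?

€21.44

Pizza slice €2.79: hot prepared food, buyer-exempt → 0% → €0.00
Snow pants €81.06: clothing → 8.25% → €6.69
Wooden train set €83.63: toys → 9.5% → €7.94
Pair of sandals €33.93: clothing → 8.25% → €2.80
Road atlas €19.01: printed books → 3.75% → €0.71
Breakfast burrito €5.60: hot prepared food, buyer-exempt → 0% → €0.00
Wall clock €36.62: general merchandise → 9% → €3.30
Total tax = €6.69 + €7.94 + €2.80 + €0.71 + €3.30 = €21.44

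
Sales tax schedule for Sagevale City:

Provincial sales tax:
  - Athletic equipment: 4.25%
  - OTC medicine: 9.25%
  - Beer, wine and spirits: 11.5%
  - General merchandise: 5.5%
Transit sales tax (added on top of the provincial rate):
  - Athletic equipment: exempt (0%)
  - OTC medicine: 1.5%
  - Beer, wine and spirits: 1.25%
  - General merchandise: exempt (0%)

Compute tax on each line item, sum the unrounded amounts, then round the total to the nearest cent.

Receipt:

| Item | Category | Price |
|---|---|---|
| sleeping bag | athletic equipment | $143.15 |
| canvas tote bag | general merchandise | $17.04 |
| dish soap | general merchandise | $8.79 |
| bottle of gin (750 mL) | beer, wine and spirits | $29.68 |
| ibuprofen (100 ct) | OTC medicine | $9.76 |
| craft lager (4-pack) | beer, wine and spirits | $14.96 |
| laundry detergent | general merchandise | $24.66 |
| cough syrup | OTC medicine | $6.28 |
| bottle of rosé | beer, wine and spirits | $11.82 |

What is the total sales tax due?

Sleeping bag $143.15: athletic equipment → 4.25% + 0% transit = 4.25% → $6.083875
Canvas tote bag $17.04: general merchandise → 5.5% + 0% transit = 5.5% → $0.9372
Dish soap $8.79: general merchandise → 5.5% + 0% transit = 5.5% → $0.48345
Bottle of gin (750 mL) $29.68: beer, wine and spirits → 11.5% + 1.25% transit = 12.75% → $3.7842
Ibuprofen (100 ct) $9.76: OTC medicine → 9.25% + 1.5% transit = 10.75% → $1.0492
Craft lager (4-pack) $14.96: beer, wine and spirits → 11.5% + 1.25% transit = 12.75% → $1.9074
Laundry detergent $24.66: general merchandise → 5.5% + 0% transit = 5.5% → $1.3563
Cough syrup $6.28: OTC medicine → 9.25% + 1.5% transit = 10.75% → $0.6751
Bottle of rosé $11.82: beer, wine and spirits → 11.5% + 1.25% transit = 12.75% → $1.50705
Unrounded tax sum = $17.783775 → $17.78

$17.78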